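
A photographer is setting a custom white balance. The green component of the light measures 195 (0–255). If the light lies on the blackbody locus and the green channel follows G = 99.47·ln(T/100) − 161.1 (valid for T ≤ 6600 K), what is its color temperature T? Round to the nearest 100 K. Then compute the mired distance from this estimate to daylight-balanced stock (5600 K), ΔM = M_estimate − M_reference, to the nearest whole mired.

ln t = (195 + 161.1) / 99.47 = 3.5800.
t = e^3.5800 = 35.873.
T = 100·t = 3587 K → 3600 K to the nearest 100 K.
M_estimate = 10⁶/3600 = 277.78; M_reference = 10⁶/5600 = 178.57.
ΔM = 277.78 − 178.57 = 99.21 → +99 mireds.

+99 mireds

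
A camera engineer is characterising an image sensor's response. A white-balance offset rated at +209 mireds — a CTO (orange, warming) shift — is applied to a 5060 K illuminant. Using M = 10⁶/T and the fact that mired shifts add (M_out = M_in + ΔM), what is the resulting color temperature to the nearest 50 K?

M_in = 10⁶/5060 = 197.63 mireds.
M_out = 197.63 + (+209) = 406.63 mireds.
T_out = 10⁶/406.63 = 2459.2 K → 2450 K.

2450 K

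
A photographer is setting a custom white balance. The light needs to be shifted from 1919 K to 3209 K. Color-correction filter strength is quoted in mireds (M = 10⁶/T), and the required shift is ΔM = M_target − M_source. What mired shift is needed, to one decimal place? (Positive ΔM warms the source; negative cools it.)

M_source = 10⁶/1919 = 521.105; M_target = 10⁶/3209 = 311.624.
ΔM = 311.624 − 521.105 = -209.481 → -209.5 mireds, a cooling shift.

-209.5 mireds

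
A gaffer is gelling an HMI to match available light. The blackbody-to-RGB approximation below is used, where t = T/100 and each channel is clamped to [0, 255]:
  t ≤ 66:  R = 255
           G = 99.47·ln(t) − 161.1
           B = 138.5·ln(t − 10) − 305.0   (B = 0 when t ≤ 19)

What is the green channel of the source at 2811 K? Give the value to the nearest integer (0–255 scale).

171

t = 2811/100 = 28.11; the t ≤ 66 branch applies.
G = 99.47·ln 28.11 − 161.1 = 99.47·3.3361 − 161.1 = 170.744.
Rounded: 171.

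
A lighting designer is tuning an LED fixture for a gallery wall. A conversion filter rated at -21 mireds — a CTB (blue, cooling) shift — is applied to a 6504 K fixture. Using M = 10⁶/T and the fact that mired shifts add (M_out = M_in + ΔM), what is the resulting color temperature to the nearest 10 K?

7530 K

M_in = 10⁶/6504 = 153.75 mireds.
M_out = 153.75 + (-21) = 132.75 mireds.
T_out = 10⁶/132.75 = 7532.9 K → 7530 K.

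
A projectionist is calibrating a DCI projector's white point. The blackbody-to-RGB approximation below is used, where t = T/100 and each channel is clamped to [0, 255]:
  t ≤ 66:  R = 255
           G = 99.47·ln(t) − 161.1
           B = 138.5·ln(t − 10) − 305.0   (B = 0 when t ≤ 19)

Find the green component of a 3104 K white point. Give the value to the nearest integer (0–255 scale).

t = 3104/100 = 31.04; the t ≤ 66 branch applies.
G = 99.47·ln 31.04 − 161.1 = 99.47·3.4353 − 161.1 = 180.607.
Rounded: 181.

181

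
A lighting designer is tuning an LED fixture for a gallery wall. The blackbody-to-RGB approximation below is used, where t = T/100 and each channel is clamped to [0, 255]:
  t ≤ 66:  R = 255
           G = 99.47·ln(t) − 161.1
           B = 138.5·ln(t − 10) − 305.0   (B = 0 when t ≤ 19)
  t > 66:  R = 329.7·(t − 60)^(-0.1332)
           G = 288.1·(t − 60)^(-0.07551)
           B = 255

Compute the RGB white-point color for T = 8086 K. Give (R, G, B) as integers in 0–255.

t = 8086/100 = 80.86; the t > 66 branch applies.
R = 329.7·(80.86 − 60)^(-0.1332) = 329.7·20.86^(-0.1332) = 329.7·0.66722 = 219.982.
G = 288.1·(80.86 − 60)^(-0.07551) = 288.1·20.86^(-0.07551) = 288.1·0.79502 = 229.046.
B = 255 by definition for t > 66.
Rounded: (220, 229, 255).

(220, 229, 255)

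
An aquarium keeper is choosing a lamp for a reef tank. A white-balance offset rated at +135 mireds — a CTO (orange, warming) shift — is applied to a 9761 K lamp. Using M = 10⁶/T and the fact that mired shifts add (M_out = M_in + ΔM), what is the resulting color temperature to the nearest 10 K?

M_in = 10⁶/9761 = 102.45 mireds.
M_out = 102.45 + (+135) = 237.45 mireds.
T_out = 10⁶/237.45 = 4211.4 K → 4210 K.

4210 K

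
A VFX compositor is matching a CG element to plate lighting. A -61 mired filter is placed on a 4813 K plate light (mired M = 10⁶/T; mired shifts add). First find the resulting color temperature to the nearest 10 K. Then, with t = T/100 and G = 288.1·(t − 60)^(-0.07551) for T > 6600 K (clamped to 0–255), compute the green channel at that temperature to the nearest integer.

M_in = 10⁶/4813 = 207.77; M_out = 207.77 + (-61) = 146.77.
T_out = 10⁶/146.77 = 6813.4 K → 6810 K; t = 68.1.
G = 288.1·(68.1 − 60)^(-0.07551) = 288.1·8.1^(-0.07551) = 288.1·0.85389 = 246.005.
Rounded: 246.

246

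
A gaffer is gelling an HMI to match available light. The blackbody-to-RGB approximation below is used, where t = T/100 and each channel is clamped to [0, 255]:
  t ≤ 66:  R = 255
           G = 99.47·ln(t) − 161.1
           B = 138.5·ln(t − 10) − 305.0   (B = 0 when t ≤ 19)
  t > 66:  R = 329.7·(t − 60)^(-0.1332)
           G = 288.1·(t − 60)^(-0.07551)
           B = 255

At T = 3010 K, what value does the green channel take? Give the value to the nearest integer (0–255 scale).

178

t = 3010/100 = 30.1; the t ≤ 66 branch applies.
G = 99.47·ln 30.1 − 161.1 = 99.47·3.4045 − 161.1 = 177.548.
Rounded: 178.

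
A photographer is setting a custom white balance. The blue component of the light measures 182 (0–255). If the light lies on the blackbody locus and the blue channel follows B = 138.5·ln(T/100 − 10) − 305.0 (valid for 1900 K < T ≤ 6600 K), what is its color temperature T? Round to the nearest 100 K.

ln(t − 10) = (182 + 305.0) / 138.5 = 3.5162.
t − 10 = e^3.5162 = 33.658, so t = 43.658.
T = 100·t = 4366 K → 4400 K to the nearest 100 K.

4400 K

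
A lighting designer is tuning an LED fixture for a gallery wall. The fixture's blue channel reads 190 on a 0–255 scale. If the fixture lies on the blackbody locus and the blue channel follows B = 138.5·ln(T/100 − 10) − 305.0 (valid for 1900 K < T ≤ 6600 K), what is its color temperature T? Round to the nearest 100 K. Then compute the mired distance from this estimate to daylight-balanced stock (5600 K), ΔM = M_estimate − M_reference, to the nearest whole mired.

+39 mireds

ln(t − 10) = (190 + 305.0) / 138.5 = 3.5740.
t − 10 = e^3.5740 = 35.659, so t = 45.659.
T = 100·t = 4566 K → 4600 K to the nearest 100 K.
M_estimate = 10⁶/4600 = 217.39; M_reference = 10⁶/5600 = 178.57.
ΔM = 217.39 − 178.57 = 38.82 → +39 mireds.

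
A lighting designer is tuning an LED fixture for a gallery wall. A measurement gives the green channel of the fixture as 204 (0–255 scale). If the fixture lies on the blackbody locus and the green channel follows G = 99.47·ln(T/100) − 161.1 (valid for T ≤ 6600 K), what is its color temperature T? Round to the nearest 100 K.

ln t = (204 + 161.1) / 99.47 = 3.6705.
t = e^3.6705 = 39.270.
T = 100·t = 3927 K → 3900 K to the nearest 100 K.

3900 K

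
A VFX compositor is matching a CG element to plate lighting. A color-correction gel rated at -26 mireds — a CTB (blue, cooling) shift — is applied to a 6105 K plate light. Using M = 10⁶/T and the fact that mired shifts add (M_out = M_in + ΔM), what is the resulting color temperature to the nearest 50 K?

7250 K

M_in = 10⁶/6105 = 163.80 mireds.
M_out = 163.80 + (-26) = 137.80 mireds.
T_out = 10⁶/137.80 = 7256.9 K → 7250 K.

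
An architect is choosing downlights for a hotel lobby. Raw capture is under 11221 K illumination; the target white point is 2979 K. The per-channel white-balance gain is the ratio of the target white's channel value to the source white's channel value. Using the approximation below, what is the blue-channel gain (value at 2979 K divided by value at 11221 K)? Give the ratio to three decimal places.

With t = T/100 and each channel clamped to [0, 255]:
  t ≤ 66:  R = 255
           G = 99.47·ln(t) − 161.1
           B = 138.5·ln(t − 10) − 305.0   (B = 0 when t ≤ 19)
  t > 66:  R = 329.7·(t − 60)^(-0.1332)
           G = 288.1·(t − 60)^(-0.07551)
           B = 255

0.425

At 11221 K (t = 112.21):
  B = 255 by definition for t > 66.
At 2979 K (t = 29.79):
  B = 138.5·ln(29.79 − 10) − 305.0 = 138.5·ln 19.79 − 305.0 = 138.5·2.9852 − 305.0 = 108.447.
Gain = 108.447 / 255.000 = 0.4253 → 0.425.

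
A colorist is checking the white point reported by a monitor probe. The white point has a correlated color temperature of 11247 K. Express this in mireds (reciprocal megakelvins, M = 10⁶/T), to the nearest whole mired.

89 mireds

M = 10⁶ / 11247 = 88.913 → 89 mireds.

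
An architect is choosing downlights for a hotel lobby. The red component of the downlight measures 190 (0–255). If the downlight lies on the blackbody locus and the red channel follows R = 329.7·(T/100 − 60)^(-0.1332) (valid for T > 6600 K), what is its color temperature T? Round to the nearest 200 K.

(t − 60)^(-0.1332) = 190/329.7 = 0.57628.
t − 60 = 0.57628^(1/-0.1332) = 0.57628^(-7.508) = 62.667, so t = 122.667.
T = 100·t = 12267 K → 12200 K to the nearest 200 K.

12200 K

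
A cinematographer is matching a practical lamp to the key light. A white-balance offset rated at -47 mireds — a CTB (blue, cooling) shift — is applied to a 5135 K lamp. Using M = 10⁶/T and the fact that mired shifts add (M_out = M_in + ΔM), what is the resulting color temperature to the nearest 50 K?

M_in = 10⁶/5135 = 194.74 mireds.
M_out = 194.74 + (-47) = 147.74 mireds.
T_out = 10⁶/147.74 = 6768.6 K → 6750 K.

6750 K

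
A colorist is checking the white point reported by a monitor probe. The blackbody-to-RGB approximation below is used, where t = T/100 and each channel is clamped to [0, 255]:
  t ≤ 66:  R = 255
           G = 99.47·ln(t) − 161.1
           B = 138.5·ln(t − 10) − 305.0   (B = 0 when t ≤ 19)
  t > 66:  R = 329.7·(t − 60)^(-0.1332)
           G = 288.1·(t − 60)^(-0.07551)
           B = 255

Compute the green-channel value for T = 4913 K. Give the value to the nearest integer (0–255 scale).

226

t = 4913/100 = 49.13; the t ≤ 66 branch applies.
G = 99.47·ln 49.13 − 161.1 = 99.47·3.8945 − 161.1 = 226.283.
Rounded: 226.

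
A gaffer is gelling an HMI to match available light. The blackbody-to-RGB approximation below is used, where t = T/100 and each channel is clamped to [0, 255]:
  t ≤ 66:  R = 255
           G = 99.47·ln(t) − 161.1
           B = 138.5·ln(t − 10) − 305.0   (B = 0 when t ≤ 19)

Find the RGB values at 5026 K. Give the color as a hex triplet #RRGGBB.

#FFE5CF

t = 5026/100 = 50.26; the t ≤ 66 branch applies.
R = 255 by definition for t ≤ 66.
G = 99.47·ln 50.26 − 161.1 = 99.47·3.9172 − 161.1 = 228.545.
B = 138.5·ln(50.26 − 10) − 305.0 = 138.5·ln 40.26 − 305.0 = 138.5·3.6954 − 305.0 = 206.807.
Rounded: (255, 229, 207).
In hex: #FFE5CF.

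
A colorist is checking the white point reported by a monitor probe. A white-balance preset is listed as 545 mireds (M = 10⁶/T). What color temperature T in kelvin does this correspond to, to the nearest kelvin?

T = 10⁶ / 545 = 1834.86 K → 1835 K.

1835 K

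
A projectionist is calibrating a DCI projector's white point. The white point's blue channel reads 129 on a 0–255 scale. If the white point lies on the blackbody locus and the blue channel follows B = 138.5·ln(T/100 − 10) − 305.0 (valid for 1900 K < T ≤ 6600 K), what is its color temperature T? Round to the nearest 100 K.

ln(t − 10) = (129 + 305.0) / 138.5 = 3.1336.
t − 10 = e^3.1336 = 22.956, so t = 32.956.
T = 100·t = 3296 K → 3300 K to the nearest 100 K.

3300 K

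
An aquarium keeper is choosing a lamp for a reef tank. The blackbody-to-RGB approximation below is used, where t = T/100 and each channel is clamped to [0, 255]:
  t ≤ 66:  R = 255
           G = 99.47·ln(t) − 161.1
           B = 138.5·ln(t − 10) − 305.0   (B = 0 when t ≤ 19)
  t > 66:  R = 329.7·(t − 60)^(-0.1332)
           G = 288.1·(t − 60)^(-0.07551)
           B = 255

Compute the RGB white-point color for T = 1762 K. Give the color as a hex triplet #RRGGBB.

#FF7C00

t = 1762/100 = 17.62; the t ≤ 66 branch applies.
R = 255 by definition for t ≤ 66.
G = 99.47·ln 17.62 − 161.1 = 99.47·2.8690 − 161.1 = 124.283.
t = 17.62 ≤ 19, so B = 0.
Rounded: (255, 124, 0).
In hex: #FF7C00.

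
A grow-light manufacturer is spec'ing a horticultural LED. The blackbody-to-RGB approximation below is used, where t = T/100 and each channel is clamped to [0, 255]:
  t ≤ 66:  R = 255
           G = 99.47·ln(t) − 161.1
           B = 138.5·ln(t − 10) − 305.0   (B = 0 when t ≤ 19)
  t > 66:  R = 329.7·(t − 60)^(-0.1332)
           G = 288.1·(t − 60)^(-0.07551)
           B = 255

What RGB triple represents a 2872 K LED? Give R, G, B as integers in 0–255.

t = 2872/100 = 28.72; the t ≤ 66 branch applies.
R = 255 by definition for t ≤ 66.
G = 99.47·ln 28.72 − 161.1 = 99.47·3.3576 − 161.1 = 172.880.
B = 138.5·ln(28.72 − 10) − 305.0 = 138.5·ln 18.72 − 305.0 = 138.5·2.9296 − 305.0 = 100.749.
Rounded: (255, 173, 101).

R=255, G=173, B=101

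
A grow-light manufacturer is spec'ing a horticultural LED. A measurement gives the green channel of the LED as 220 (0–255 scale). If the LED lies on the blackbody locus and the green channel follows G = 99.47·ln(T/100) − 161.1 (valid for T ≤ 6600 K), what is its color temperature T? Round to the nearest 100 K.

4600 K

ln t = (220 + 161.1) / 99.47 = 3.8313.
t = e^3.8313 = 46.123.
T = 100·t = 4612 K → 4600 K to the nearest 100 K.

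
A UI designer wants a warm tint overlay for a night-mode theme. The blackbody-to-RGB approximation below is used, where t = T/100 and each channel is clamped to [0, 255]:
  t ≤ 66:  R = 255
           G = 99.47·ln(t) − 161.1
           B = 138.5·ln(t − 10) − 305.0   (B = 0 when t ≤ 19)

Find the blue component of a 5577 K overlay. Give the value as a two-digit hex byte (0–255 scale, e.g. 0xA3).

t = 5577/100 = 55.77; the t ≤ 66 branch applies.
B = 138.5·ln(55.77 − 10) − 305.0 = 138.5·ln 45.77 − 305.0 = 138.5·3.8236 − 305.0 = 224.573.
Rounded: 225; in hex, 0xE1.

0xE1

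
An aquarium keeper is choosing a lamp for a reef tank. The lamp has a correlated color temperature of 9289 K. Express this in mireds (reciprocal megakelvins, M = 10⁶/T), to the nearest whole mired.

108 mireds

M = 10⁶ / 9289 = 107.654 → 108 mireds.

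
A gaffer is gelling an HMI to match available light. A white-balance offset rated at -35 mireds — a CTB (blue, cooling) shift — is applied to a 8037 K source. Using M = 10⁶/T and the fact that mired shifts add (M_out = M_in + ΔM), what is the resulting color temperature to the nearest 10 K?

11180 K

M_in = 10⁶/8037 = 124.42 mireds.
M_out = 124.42 + (-35) = 89.42 mireds.
T_out = 10⁶/89.42 = 11182.6 K → 11180 K.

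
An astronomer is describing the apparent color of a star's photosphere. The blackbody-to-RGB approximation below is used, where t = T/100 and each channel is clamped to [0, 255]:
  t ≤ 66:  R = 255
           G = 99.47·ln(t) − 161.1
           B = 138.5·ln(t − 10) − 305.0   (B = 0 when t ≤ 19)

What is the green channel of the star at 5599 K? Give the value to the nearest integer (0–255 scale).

t = 5599/100 = 55.99; the t ≤ 66 branch applies.
G = 99.47·ln 55.99 − 161.1 = 99.47·4.0252 − 161.1 = 239.284.
Rounded: 239.

239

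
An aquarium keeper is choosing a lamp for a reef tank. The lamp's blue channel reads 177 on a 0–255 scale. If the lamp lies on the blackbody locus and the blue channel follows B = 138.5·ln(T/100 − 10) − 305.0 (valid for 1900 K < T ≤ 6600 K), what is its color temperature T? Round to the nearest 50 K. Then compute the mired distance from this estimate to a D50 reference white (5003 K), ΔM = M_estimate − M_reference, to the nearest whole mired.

+35 mireds

ln(t − 10) = (177 + 305.0) / 138.5 = 3.4801.
t − 10 = e^3.4801 = 32.464, so t = 42.464.
T = 100·t = 4246 K → 4250 K to the nearest 50 K.
M_estimate = 10⁶/4250 = 235.29; M_reference = 10⁶/5003 = 199.88.
ΔM = 235.29 − 199.88 = 35.41 → +35 mireds.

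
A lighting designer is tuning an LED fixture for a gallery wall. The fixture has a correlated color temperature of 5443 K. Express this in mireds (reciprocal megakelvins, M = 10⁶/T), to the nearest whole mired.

184 mireds

M = 10⁶ / 5443 = 183.722 → 184 mireds.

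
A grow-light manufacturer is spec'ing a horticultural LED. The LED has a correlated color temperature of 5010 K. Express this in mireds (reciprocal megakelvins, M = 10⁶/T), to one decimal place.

M = 10⁶ / 5010 = 199.601 → 199.6 mireds.

199.6 mireds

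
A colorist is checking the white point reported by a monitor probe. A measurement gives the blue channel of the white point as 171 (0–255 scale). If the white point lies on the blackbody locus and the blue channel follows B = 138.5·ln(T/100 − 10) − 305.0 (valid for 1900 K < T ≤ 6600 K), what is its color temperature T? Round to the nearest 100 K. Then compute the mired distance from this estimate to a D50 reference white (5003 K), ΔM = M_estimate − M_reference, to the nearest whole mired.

+44 mireds

ln(t − 10) = (171 + 305.0) / 138.5 = 3.4368.
t − 10 = e^3.4368 = 31.088, so t = 41.088.
T = 100·t = 4109 K → 4100 K to the nearest 100 K.
M_estimate = 10⁶/4100 = 243.90; M_reference = 10⁶/5003 = 199.88.
ΔM = 243.90 − 199.88 = 44.02 → +44 mireds.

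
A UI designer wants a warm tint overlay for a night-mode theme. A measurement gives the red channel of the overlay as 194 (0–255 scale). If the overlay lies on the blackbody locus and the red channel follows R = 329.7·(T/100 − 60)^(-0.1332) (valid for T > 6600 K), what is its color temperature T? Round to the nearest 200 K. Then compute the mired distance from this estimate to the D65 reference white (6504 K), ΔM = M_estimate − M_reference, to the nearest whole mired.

(t − 60)^(-0.1332) = 194/329.7 = 0.58841.
t − 60 = 0.58841^(1/-0.1332) = 0.58841^(-7.508) = 53.593, so t = 113.593.
T = 100·t = 11359 K → 11400 K to the nearest 200 K.
M_estimate = 10⁶/11400 = 87.72; M_reference = 10⁶/6504 = 153.75.
ΔM = 87.72 − 153.75 = -66.03 → -66 mireds.

-66 mireds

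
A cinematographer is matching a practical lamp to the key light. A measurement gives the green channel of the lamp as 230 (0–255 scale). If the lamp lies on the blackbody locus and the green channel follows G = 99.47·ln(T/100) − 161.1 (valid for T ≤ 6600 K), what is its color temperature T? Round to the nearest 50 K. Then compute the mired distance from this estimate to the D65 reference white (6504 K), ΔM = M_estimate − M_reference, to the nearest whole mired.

+42 mireds

ln t = (230 + 161.1) / 99.47 = 3.9318.
t = e^3.9318 = 51.001.
T = 100·t = 5100 K → 5100 K to the nearest 50 K.
M_estimate = 10⁶/5100 = 196.08; M_reference = 10⁶/6504 = 153.75.
ΔM = 196.08 − 153.75 = 42.33 → +42 mireds.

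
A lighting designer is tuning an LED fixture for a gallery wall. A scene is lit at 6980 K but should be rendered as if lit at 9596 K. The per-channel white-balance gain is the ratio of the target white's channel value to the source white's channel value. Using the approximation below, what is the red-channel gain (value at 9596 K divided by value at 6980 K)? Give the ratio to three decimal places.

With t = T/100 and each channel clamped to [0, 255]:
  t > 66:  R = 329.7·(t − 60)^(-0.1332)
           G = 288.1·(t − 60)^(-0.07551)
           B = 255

0.841

At 6980 K (t = 69.8):
  R = 329.7·(69.8 − 60)^(-0.1332) = 329.7·9.8^(-0.1332) = 329.7·0.73785 = 243.269.
At 9596 K (t = 95.96):
  R = 329.7·(95.96 − 60)^(-0.1332) = 329.7·35.96^(-0.1332) = 329.7·0.62053 = 204.590.
Gain = 204.590 / 243.269 = 0.8410 → 0.841.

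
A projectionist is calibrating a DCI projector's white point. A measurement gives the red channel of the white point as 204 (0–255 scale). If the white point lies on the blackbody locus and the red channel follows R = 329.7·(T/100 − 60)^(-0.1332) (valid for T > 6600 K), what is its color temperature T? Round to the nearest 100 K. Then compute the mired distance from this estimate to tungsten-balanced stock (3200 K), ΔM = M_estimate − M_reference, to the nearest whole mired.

(t − 60)^(-0.1332) = 204/329.7 = 0.61874.
t − 60 = 0.61874^(1/-0.1332) = 0.61874^(-7.508) = 36.748, so t = 96.748.
T = 100·t = 9675 K → 9700 K to the nearest 100 K.
M_estimate = 10⁶/9700 = 103.09; M_reference = 10⁶/3200 = 312.50.
ΔM = 103.09 − 312.50 = -209.41 → -209 mireds.

-209 mireds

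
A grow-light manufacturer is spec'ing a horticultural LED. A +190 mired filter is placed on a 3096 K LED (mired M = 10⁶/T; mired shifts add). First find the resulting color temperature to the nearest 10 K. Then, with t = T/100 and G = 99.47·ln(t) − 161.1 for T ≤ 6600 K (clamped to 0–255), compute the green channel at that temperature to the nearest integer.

M_in = 10⁶/3096 = 323.00; M_out = 323.00 + (+190) = 513.00.
T_out = 10⁶/513.00 = 1949.3 K → 1950 K; t = 19.5.
G = 99.47·ln 19.5 − 161.1 = 99.47·2.9704 − 161.1 = 134.367.
Rounded: 134.

134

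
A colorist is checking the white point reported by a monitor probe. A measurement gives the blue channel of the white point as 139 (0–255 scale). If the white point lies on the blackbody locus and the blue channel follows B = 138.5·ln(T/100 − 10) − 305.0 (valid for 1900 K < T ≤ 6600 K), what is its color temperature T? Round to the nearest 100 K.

ln(t − 10) = (139 + 305.0) / 138.5 = 3.2058.
t − 10 = e^3.2058 = 24.675, so t = 34.675.
T = 100·t = 3467 K → 3500 K to the nearest 100 K.

3500 K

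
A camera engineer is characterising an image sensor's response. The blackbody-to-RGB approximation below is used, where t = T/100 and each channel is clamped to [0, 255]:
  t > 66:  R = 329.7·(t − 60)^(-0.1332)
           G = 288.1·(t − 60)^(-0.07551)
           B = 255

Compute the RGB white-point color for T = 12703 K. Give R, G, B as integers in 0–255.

R=188, G=210, B=255

t = 12703/100 = 127.03; the t > 66 branch applies.
R = 329.7·(127.03 − 60)^(-0.1332) = 329.7·67.03^(-0.1332) = 329.7·0.57114 = 188.304.
G = 288.1·(127.03 − 60)^(-0.07551) = 288.1·67.03^(-0.07551) = 288.1·0.72794 = 209.721.
B = 255 by definition for t > 66.
Rounded: (188, 210, 255).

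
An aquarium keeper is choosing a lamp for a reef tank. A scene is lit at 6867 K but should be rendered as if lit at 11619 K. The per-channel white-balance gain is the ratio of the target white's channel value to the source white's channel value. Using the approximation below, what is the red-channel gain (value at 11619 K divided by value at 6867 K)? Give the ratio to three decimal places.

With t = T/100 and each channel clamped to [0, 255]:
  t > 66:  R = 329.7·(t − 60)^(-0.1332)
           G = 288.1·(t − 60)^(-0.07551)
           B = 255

0.780

At 6867 K (t = 68.67):
  R = 329.7·(68.67 − 60)^(-0.1332) = 329.7·8.67^(-0.1332) = 329.7·0.74999 = 247.272.
At 11619 K (t = 116.19):
  R = 329.7·(116.19 − 60)^(-0.1332) = 329.7·56.19^(-0.1332) = 329.7·0.58472 = 192.781.
Gain = 192.781 / 247.272 = 0.7796 → 0.780.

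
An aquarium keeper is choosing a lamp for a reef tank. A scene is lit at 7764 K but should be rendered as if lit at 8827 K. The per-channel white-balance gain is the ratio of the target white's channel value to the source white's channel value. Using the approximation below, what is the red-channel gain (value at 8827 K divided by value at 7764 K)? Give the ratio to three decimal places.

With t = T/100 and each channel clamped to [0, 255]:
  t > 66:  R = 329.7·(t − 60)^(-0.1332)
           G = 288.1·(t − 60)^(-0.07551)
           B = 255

At 7764 K (t = 77.64):
  R = 329.7·(77.64 − 60)^(-0.1332) = 329.7·17.64^(-0.1332) = 329.7·0.68229 = 224.950.
At 8827 K (t = 88.27):
  R = 329.7·(88.27 − 60)^(-0.1332) = 329.7·28.27^(-0.1332) = 329.7·0.64074 = 211.253.
Gain = 211.253 / 224.950 = 0.9391 → 0.939.

0.939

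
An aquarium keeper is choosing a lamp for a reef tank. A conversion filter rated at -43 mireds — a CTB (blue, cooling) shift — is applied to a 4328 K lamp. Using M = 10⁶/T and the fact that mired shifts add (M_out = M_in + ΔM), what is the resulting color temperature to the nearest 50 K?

M_in = 10⁶/4328 = 231.05 mireds.
M_out = 231.05 + (-43) = 188.05 mireds.
T_out = 10⁶/188.05 = 5317.6 K → 5300 K.

5300 K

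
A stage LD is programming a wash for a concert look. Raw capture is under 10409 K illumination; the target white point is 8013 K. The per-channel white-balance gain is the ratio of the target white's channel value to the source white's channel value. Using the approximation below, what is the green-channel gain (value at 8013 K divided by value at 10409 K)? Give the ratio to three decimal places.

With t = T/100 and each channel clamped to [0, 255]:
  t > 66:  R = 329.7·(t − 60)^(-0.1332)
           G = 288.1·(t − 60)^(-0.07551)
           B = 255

1.061

At 10409 K (t = 104.09):
  G = 288.1·(104.09 − 60)^(-0.07551) = 288.1·44.09^(-0.07551) = 288.1·0.75134 = 216.461.
At 8013 K (t = 80.13):
  G = 288.1·(80.13 − 60)^(-0.07551) = 288.1·20.13^(-0.07551) = 288.1·0.79716 = 229.662.
Gain = 229.662 / 216.461 = 1.0610 → 1.061.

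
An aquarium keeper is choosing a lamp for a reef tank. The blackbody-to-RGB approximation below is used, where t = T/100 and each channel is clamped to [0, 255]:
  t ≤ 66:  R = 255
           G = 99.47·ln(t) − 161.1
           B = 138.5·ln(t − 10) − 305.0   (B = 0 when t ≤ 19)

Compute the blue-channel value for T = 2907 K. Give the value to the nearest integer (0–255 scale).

103

t = 2907/100 = 29.07; the t ≤ 66 branch applies.
B = 138.5·ln(29.07 − 10) − 305.0 = 138.5·ln 19.07 − 305.0 = 138.5·2.9481 − 305.0 = 103.314.
Rounded: 103.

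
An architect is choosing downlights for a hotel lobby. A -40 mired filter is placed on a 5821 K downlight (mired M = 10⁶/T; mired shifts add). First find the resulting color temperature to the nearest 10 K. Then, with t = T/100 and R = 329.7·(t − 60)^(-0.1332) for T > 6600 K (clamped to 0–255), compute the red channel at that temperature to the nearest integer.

M_in = 10⁶/5821 = 171.79; M_out = 171.79 + (-40) = 131.79.
T_out = 10⁶/131.79 = 7587.7 K → 7590 K; t = 75.9.
R = 329.7·(75.9 − 60)^(-0.1332) = 329.7·15.9^(-0.1332) = 329.7·0.69179 = 228.083.
Rounded: 228.

228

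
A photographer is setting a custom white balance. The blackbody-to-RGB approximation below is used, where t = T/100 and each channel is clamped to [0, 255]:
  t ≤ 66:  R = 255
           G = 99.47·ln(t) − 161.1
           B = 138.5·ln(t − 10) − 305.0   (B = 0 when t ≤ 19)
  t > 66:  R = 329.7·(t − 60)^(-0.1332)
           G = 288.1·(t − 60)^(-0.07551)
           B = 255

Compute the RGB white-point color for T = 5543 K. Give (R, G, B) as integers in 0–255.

t = 5543/100 = 55.43; the t ≤ 66 branch applies.
R = 255 by definition for t ≤ 66.
G = 99.47·ln 55.43 − 161.1 = 99.47·4.0151 − 161.1 = 238.284.
B = 138.5·ln(55.43 − 10) − 305.0 = 138.5·ln 45.43 − 305.0 = 138.5·3.8162 − 305.0 = 223.540.
Rounded: (255, 238, 224).

(255, 238, 224)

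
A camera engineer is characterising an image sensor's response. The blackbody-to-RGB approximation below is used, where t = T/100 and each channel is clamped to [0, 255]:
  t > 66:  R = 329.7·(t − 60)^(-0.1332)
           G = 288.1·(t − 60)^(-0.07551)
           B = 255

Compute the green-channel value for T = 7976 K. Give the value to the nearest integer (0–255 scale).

t = 7976/100 = 79.76; the t > 66 branch applies.
G = 288.1·(79.76 − 60)^(-0.07551) = 288.1·19.76^(-0.07551) = 288.1·0.79828 = 229.984.
Rounded: 230.

230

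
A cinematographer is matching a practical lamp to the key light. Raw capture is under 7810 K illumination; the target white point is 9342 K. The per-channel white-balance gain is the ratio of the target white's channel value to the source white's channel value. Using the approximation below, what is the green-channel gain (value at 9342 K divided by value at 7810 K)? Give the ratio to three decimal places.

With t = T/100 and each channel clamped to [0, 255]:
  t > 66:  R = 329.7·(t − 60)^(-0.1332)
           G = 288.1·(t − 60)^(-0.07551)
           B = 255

At 7810 K (t = 78.1):
  G = 288.1·(78.1 − 60)^(-0.07551) = 288.1·18.1^(-0.07551) = 288.1·0.80359 = 231.513.
At 9342 K (t = 93.42):
  G = 288.1·(93.42 − 60)^(-0.07551) = 288.1·33.42^(-0.07551) = 288.1·0.76722 = 221.037.
Gain = 221.037 / 231.513 = 0.9547 → 0.955.

0.955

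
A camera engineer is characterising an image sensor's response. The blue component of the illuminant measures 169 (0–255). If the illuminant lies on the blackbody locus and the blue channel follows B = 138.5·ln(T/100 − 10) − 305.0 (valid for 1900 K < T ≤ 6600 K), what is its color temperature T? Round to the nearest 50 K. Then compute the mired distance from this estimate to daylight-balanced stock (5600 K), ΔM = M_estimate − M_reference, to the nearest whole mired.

+68 mireds

ln(t − 10) = (169 + 305.0) / 138.5 = 3.4224.
t − 10 = e^3.4224 = 30.642, so t = 40.642.
T = 100·t = 4064 K → 4050 K to the nearest 50 K.
M_estimate = 10⁶/4050 = 246.91; M_reference = 10⁶/5600 = 178.57.
ΔM = 246.91 − 178.57 = 68.34 → +68 mireds.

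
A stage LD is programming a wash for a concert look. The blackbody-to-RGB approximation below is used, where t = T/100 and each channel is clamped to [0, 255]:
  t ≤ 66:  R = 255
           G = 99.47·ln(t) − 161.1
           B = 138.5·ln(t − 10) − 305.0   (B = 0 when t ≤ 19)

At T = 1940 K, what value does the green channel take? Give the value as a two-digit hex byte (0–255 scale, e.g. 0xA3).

t = 1940/100 = 19.4; the t ≤ 66 branch applies.
G = 99.47·ln 19.4 − 161.1 = 99.47·2.9653 − 161.1 = 133.856.
Rounded: 134; in hex, 0x86.

0x86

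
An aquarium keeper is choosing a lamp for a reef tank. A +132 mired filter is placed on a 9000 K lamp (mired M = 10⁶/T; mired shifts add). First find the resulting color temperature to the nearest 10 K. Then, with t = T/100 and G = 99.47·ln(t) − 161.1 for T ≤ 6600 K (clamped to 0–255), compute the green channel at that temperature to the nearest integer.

M_in = 10⁶/9000 = 111.11; M_out = 111.11 + (+132) = 243.11.
T_out = 10⁶/243.11 = 4113.3 K → 4110 K; t = 41.1.
G = 99.47·ln 41.1 − 161.1 = 99.47·3.7160 − 161.1 = 208.531.
Rounded: 209.

209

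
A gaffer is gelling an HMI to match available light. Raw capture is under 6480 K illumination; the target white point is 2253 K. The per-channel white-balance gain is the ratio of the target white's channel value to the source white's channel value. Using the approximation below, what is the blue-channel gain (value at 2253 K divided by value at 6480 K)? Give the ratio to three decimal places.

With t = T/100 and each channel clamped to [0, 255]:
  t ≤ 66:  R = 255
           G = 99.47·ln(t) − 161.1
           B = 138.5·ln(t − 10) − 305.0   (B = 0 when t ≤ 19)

At 6480 K (t = 64.8):
  B = 138.5·ln(64.8 − 10) − 305.0 = 138.5·ln 54.8 − 305.0 = 138.5·4.0037 − 305.0 = 249.511.
At 2253 K (t = 22.53):
  B = 138.5·ln(22.53 − 10) − 305.0 = 138.5·ln 12.53 − 305.0 = 138.5·2.5281 − 305.0 = 45.145.
Gain = 45.145 / 249.511 = 0.1809 → 0.181.

0.181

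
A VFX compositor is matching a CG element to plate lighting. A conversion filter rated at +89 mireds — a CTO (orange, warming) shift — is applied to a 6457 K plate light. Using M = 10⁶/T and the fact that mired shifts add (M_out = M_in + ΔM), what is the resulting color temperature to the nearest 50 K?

4100 K

M_in = 10⁶/6457 = 154.87 mireds.
M_out = 154.87 + (+89) = 243.87 mireds.
T_out = 10⁶/243.87 = 4100.5 K → 4100 K.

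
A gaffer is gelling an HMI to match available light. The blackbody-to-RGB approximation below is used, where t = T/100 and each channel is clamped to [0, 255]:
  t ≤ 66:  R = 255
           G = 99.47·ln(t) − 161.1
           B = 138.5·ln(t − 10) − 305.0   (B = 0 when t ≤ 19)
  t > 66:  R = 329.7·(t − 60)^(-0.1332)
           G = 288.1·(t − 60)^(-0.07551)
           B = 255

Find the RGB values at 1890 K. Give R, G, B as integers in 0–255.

R=255, G=131, B=0

t = 1890/100 = 18.9; the t ≤ 66 branch applies.
R = 255 by definition for t ≤ 66.
G = 99.47·ln 18.9 − 161.1 = 99.47·2.9392 − 161.1 = 131.258.
t = 18.9 ≤ 19, so B = 0.
Rounded: (255, 131, 0).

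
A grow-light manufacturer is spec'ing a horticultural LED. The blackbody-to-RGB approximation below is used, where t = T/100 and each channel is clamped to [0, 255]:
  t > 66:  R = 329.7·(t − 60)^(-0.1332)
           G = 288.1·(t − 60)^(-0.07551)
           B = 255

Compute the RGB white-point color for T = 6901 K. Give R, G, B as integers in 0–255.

t = 6901/100 = 69.01; the t > 66 branch applies.
R = 329.7·(69.01 − 60)^(-0.1332) = 329.7·9.01^(-0.1332) = 329.7·0.74616 = 246.008.
G = 288.1·(69.01 − 60)^(-0.07551) = 288.1·9.01^(-0.07551) = 288.1·0.84705 = 244.035.
B = 255 by definition for t > 66.
Rounded: (246, 244, 255).

R=246, G=244, B=255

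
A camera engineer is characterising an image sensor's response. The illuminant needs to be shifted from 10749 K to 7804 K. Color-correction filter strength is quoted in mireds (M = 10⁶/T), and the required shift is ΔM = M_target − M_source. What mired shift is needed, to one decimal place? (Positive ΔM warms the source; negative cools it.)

M_source = 10⁶/10749 = 93.032; M_target = 10⁶/7804 = 128.139.
ΔM = 128.139 − 93.032 = 35.108 → +35.1 mireds, a warming shift.

+35.1 mireds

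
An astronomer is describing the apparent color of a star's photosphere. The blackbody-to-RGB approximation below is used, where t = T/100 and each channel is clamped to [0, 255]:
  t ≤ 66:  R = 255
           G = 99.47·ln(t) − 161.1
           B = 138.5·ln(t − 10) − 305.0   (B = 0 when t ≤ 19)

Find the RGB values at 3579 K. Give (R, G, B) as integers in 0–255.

t = 3579/100 = 35.79; the t ≤ 66 branch applies.
R = 255 by definition for t ≤ 66.
G = 99.47·ln 35.79 − 161.1 = 99.47·3.5777 − 161.1 = 194.771.
B = 138.5·ln(35.79 − 10) − 305.0 = 138.5·ln 25.79 − 305.0 = 138.5·3.2500 − 305.0 = 145.123.
Rounded: (255, 195, 145).

(255, 195, 145)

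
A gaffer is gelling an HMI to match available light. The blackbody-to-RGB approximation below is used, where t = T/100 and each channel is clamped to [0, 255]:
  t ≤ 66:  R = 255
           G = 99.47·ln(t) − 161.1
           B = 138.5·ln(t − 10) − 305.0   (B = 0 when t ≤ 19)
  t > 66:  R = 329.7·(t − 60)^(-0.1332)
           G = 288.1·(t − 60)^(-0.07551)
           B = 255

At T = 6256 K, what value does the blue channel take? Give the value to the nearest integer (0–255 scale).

t = 6256/100 = 62.56; the t ≤ 66 branch applies.
B = 138.5·ln(62.56 − 10) − 305.0 = 138.5·ln 52.56 − 305.0 = 138.5·3.9620 − 305.0 = 243.731.
Rounded: 244.

244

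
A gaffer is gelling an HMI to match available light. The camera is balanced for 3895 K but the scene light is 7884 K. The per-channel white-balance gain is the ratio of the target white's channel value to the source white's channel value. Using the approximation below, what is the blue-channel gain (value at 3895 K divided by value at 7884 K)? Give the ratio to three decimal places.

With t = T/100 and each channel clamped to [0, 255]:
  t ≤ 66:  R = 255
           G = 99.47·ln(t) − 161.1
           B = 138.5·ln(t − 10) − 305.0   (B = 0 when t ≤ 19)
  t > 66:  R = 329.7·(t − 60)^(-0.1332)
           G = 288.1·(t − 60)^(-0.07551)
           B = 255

At 7884 K (t = 78.84):
  B = 255 by definition for t > 66.
At 3895 K (t = 38.95):
  B = 138.5·ln(38.95 − 10) − 305.0 = 138.5·ln 28.95 − 305.0 = 138.5·3.3656 − 305.0 = 161.131.
Gain = 161.131 / 255.000 = 0.6319 → 0.632.

0.632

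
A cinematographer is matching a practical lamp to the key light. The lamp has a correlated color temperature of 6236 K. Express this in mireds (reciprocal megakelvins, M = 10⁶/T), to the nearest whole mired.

160 mireds

M = 10⁶ / 6236 = 160.359 → 160 mireds.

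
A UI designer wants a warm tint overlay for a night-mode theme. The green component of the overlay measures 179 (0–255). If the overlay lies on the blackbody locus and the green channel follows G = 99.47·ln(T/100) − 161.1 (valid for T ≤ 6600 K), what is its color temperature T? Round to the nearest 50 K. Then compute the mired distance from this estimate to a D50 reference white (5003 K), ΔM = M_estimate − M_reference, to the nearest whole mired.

ln t = (179 + 161.1) / 99.47 = 3.4191.
t = e^3.4191 = 30.543.
T = 100·t = 3054 K → 3050 K to the nearest 50 K.
M_estimate = 10⁶/3050 = 327.87; M_reference = 10⁶/5003 = 199.88.
ΔM = 327.87 − 199.88 = 127.99 → +128 mireds.

+128 mireds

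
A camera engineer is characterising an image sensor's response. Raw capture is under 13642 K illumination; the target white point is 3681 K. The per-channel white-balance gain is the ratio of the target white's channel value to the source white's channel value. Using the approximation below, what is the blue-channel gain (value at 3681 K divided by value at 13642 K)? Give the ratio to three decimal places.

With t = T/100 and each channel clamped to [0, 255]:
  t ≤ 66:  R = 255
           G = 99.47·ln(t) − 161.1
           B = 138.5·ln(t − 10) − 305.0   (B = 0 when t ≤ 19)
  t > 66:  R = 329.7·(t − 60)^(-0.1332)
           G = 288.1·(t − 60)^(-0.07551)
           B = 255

At 13642 K (t = 136.42):
  B = 255 by definition for t > 66.
At 3681 K (t = 36.81):
  B = 138.5·ln(36.81 − 10) − 305.0 = 138.5·ln 26.81 − 305.0 = 138.5·3.2888 − 305.0 = 150.495.
Gain = 150.495 / 255.000 = 0.5902 → 0.590.

0.590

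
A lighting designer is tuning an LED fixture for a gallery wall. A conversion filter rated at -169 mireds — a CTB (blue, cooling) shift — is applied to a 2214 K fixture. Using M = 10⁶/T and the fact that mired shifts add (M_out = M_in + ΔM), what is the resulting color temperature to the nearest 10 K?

3540 K

M_in = 10⁶/2214 = 451.67 mireds.
M_out = 451.67 + (-169) = 282.67 mireds.
T_out = 10⁶/282.67 = 3537.7 K → 3540 K.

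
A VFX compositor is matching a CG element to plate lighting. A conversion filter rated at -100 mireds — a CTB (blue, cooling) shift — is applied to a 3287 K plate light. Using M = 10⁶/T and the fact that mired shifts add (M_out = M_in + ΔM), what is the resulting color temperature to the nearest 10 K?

4900 K

M_in = 10⁶/3287 = 304.23 mireds.
M_out = 304.23 + (-100) = 204.23 mireds.
T_out = 10⁶/204.23 = 4896.5 K → 4900 K.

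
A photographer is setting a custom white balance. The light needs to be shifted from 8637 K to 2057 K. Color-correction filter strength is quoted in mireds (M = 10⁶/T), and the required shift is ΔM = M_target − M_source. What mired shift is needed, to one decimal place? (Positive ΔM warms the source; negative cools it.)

M_source = 10⁶/8637 = 115.781; M_target = 10⁶/2057 = 486.145.
ΔM = 486.145 − 115.781 = 370.364 → +370.4 mireds, a warming shift.

+370.4 mireds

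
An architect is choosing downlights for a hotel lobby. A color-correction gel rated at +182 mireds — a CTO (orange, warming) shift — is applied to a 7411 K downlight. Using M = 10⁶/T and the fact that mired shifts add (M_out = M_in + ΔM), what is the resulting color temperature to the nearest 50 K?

3150 K

M_in = 10⁶/7411 = 134.93 mireds.
M_out = 134.93 + (+182) = 316.93 mireds.
T_out = 10⁶/316.93 = 3155.2 K → 3150 K.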